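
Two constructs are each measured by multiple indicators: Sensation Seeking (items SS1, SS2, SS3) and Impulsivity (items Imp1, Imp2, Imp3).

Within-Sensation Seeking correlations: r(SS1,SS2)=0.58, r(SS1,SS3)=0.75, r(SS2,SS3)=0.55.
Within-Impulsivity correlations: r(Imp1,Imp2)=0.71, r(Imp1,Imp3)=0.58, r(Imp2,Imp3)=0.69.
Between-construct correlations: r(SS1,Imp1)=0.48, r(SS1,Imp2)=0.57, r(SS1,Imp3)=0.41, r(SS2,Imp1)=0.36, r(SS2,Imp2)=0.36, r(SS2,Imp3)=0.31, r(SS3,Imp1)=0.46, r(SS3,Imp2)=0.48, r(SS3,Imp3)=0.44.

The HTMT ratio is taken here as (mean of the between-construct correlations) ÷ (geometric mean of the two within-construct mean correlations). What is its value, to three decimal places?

0.669

Mean heterotrait r = 3.87/9 = 0.4300.
Mean within-SS = 1.88/3 = 0.6267; mean within-Imp = 1.98/3 = 0.6600.
Geometric mean = √(0.6267 × 0.6600) = 0.6431.
HTMT = 0.4300 / 0.6431 = 0.669.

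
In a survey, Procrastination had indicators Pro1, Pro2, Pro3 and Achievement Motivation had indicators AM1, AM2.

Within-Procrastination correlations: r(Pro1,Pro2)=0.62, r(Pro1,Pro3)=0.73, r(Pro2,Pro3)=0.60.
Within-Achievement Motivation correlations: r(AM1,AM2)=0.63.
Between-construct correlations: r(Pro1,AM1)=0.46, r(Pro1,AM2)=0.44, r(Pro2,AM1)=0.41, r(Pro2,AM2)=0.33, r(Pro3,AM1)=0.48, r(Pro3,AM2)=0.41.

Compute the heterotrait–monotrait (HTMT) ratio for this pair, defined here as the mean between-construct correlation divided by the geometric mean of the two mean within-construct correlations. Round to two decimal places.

0.66

Mean heterotrait r = 2.53/6 = 0.4217.
Mean within-Pro = 1.95/3 = 0.6500; mean within-AM = 0.63/1 = 0.6300.
Geometric mean = √(0.6500 × 0.6300) = 0.6399.
HTMT = 0.4217 / 0.6399 = 0.66.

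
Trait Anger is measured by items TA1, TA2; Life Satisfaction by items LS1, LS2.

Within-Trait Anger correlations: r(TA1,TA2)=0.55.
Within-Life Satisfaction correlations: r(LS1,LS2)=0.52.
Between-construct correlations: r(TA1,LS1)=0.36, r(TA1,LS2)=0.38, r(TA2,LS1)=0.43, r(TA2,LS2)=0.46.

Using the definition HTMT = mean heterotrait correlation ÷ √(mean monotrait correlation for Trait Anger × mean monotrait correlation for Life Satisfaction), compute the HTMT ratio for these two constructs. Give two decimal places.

0.76

Mean heterotrait r = 1.63/4 = 0.4075.
Mean within-TA = 0.55/1 = 0.5500; mean within-LS = 0.52/1 = 0.5200.
Geometric mean = √(0.5500 × 0.5200) = 0.5348.
HTMT = 0.4075 / 0.5348 = 0.76.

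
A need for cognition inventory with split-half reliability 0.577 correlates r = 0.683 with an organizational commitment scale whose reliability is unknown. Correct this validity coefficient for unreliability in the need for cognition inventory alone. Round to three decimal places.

0.899

Single correction: r_c = r_obs / √r_xx = 0.683 / √0.577 = 0.683 / 0.7596 ≈ 0.899.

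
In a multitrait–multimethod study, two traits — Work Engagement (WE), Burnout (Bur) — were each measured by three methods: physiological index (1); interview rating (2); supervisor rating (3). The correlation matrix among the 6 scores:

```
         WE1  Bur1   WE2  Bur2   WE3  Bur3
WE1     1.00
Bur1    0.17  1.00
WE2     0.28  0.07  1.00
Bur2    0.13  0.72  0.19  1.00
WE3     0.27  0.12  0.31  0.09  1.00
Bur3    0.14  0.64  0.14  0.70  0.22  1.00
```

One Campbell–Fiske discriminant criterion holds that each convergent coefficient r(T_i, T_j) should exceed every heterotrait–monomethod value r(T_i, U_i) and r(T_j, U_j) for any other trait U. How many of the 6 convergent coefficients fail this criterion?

Checking each validity diagonal entry against its comparison values:
WE (methods 1·2): 0.28 vs {0.17, 0.19} → pass.
WE (methods 1·3): 0.27 vs {0.17, 0.22} → pass.
WE (methods 2·3): 0.31 vs {0.19, 0.22} → pass.
Bur (methods 1·2): 0.72 vs {0.17, 0.19} → pass.
Bur (methods 1·3): 0.64 vs {0.17, 0.22} → pass.
Bur (methods 2·3): 0.70 vs {0.19, 0.22} → pass.
0 of 6 fail.

0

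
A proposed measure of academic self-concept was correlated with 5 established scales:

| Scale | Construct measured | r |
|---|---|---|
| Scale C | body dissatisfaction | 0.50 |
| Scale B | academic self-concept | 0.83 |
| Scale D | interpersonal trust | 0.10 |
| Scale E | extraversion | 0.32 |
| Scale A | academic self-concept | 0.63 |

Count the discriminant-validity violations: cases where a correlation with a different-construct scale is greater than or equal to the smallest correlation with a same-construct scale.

0

Convergent (same construct = academic self-concept): Scale B, Scale A.
Smallest convergent = 0.63. Discriminant values: 0.50, 0.10, 0.32; count ≥ 0.63 → 0.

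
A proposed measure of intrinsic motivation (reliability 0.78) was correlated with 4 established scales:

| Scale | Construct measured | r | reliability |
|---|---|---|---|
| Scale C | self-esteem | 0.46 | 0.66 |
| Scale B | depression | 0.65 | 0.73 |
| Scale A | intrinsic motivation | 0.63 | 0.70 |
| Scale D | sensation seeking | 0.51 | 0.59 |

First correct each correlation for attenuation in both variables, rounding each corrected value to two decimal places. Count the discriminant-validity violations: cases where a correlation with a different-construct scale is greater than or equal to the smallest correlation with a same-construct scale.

1

Disattenuated r (r / √(r_scale · r_new)):
  Scale C (disc): 0.46 / √(0.66·0.78) = 0.64
  Scale B (disc): 0.65 / √(0.73·0.78) = 0.86
  Scale A (conv): 0.63 / √(0.70·0.78) = 0.85
  Scale D (disc): 0.51 / √(0.59·0.78) = 0.75
Smallest convergent = 0.85. Discriminant values: 0.64, 0.86, 0.75; count ≥ 0.85 → 1.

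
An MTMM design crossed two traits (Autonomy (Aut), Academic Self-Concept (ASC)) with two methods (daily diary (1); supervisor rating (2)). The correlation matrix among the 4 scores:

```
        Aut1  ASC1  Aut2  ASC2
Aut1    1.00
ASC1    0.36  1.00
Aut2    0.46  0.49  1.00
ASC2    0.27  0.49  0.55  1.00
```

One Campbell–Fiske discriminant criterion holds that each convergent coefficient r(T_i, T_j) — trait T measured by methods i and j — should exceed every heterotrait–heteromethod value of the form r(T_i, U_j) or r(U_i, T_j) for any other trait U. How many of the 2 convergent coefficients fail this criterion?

Convergent coefficients and their comparison sets:
Aut (methods 1·2): 0.46 vs {0.27, 0.49} → fail.
ASC (methods 1·2): 0.49 vs {0.49, 0.27} → fail.
2 of 2 fail.

2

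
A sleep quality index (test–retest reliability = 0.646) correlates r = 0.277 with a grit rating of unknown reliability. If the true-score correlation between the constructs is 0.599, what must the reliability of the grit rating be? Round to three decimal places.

0.331

r_true = r_obs / √(r_xx · r_yy) ⇒ 0.599 = 0.277 / √(0.646 · r_yy).
√(0.646 · r_yy) = 0.277 / 0.599 = 0.4624; 0.646 · r_yy = 0.2138; r_yy = 0.2138 / 0.646 ≈ 0.331.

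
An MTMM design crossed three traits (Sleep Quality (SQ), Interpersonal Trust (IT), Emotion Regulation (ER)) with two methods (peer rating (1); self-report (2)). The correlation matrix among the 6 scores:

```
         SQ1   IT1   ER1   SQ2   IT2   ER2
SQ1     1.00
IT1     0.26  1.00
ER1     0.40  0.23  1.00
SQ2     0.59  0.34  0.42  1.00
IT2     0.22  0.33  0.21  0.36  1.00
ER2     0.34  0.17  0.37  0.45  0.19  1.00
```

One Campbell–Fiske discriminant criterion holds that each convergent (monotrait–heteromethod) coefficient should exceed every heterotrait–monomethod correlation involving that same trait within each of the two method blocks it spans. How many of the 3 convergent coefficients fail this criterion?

2

Each convergent coefficient versus the relevant comparison correlations:
SQ (methods 1·2): 0.59 vs {0.26, 0.36, 0.40, 0.45} → pass.
IT (methods 1·2): 0.33 vs {0.26, 0.36, 0.23, 0.19} → fail.
ER (methods 1·2): 0.37 vs {0.40, 0.45, 0.23, 0.19} → fail.
2 of 3 fail.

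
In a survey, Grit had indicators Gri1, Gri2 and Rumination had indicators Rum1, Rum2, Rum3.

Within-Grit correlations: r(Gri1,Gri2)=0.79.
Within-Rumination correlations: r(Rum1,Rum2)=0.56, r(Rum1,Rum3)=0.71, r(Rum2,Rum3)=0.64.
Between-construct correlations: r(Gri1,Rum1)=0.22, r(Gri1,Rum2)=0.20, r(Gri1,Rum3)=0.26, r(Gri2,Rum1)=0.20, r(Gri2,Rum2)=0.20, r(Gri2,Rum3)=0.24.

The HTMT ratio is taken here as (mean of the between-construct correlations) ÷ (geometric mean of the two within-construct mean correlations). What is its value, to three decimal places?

Between-construct mean = 1.32/6 = 0.2200.
Mean within-Gri = 0.79/1 = 0.7900; mean within-Rum = 1.91/3 = 0.6367.
Geometric mean = √(0.7900 × 0.6367) = 0.7092.
HTMT = 0.2200 / 0.7092 = 0.310.

0.310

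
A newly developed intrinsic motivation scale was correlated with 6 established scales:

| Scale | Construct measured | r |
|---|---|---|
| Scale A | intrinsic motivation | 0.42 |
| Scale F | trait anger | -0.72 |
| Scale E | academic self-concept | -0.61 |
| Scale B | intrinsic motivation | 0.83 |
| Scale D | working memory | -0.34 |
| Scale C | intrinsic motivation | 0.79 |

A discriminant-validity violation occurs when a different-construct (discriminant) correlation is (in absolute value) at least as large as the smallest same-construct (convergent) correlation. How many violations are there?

Convergent (same construct = intrinsic motivation): Scale A, Scale B, Scale C.
Smallest convergent = 0.42. Discriminant |r|: 0.72, 0.61, 0.34; count ≥ 0.42 → 2.

2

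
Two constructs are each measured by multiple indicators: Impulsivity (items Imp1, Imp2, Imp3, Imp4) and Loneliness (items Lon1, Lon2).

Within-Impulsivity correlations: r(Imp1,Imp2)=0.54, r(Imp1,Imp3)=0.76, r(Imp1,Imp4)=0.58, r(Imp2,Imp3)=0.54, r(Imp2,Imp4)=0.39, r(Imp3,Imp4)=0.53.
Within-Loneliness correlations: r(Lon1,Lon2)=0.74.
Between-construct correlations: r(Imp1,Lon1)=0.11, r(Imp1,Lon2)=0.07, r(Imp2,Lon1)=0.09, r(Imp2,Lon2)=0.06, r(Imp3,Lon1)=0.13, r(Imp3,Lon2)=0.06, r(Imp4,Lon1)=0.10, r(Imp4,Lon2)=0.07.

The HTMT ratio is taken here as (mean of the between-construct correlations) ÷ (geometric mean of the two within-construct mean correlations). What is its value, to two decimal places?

0.13

Mean heterotrait r = 0.69/8 = 0.0863.
Mean within-Imp = 3.34/6 = 0.5567; mean within-Lon = 0.74/1 = 0.7400.
Geometric mean = √(0.5567 × 0.7400) = 0.6418.
HTMT = 0.0863 / 0.6418 = 0.13.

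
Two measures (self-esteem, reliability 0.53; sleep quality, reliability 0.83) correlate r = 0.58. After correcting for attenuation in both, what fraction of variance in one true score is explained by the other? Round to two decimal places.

0.76

Disattenuated r = 0.58 / √(0.53 × 0.83) = 0.58 / 0.6632 = 0.8745.
Shared true-score variance = 0.8745² = 0.7648 ≈ 0.76.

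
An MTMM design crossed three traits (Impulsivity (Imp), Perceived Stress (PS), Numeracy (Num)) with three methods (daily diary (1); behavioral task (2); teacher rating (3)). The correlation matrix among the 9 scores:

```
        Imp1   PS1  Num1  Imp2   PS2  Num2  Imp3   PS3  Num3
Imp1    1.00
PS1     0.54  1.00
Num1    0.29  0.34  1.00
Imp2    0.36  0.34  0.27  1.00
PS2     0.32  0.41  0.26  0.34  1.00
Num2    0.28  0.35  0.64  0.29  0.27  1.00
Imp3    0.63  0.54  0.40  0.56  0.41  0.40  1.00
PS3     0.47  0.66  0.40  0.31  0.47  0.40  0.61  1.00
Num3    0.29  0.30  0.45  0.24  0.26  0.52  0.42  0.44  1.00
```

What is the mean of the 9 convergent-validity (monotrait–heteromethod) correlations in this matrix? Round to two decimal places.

Convergent values: 0.36, 0.63, 0.56, 0.41, 0.66, 0.47, 0.64, 0.45, 0.52; mean = 4.70/9 = 0.52.

0.52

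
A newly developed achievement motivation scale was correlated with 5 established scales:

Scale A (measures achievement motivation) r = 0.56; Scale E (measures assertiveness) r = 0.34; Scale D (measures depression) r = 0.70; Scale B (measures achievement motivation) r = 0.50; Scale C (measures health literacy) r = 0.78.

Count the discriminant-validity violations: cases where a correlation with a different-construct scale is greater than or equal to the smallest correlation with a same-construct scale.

2

Convergent (same construct = achievement motivation): Scale A, Scale B.
Smallest convergent = 0.50. Discriminant values: 0.34, 0.70, 0.78; count ≥ 0.50 → 2.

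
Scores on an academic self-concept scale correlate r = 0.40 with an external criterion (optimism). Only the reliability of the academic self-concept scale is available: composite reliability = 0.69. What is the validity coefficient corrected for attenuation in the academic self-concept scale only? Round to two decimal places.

0.48

Single correction: r_c = r_obs / √r_xx = 0.40 / √0.69 = 0.40 / 0.8307 ≈ 0.48.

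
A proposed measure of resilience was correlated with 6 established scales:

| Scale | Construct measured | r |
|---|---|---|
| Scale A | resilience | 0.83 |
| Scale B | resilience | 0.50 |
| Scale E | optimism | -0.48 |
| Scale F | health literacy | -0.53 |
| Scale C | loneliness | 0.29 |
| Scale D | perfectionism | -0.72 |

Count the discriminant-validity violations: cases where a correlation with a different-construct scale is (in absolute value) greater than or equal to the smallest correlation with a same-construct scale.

2

Convergent (same construct = resilience): Scale A, Scale B.
Smallest convergent = 0.50. Discriminant |r|: 0.48, 0.53, 0.29, 0.72; count ≥ 0.50 → 2.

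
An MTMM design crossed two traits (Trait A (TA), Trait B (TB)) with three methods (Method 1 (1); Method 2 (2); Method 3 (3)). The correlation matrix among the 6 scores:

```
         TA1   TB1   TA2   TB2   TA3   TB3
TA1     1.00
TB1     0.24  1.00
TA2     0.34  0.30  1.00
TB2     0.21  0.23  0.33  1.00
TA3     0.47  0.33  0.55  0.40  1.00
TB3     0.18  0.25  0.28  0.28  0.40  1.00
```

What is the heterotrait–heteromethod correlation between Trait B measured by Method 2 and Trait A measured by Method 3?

Different traits and methods: r(TB2, TA3) = 0.40.

0.40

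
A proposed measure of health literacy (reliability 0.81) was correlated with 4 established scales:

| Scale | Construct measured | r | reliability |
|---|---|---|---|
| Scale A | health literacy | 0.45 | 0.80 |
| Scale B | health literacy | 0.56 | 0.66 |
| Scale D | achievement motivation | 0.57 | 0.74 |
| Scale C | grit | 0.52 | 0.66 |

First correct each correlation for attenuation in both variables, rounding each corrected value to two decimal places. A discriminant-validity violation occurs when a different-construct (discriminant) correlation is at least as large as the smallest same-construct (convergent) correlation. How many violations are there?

2

Disattenuated r (r / √(r_scale · r_new)):
  Scale A (conv): 0.45 / √(0.80·0.81) = 0.56
  Scale B (conv): 0.56 / √(0.66·0.81) = 0.77
  Scale D (disc): 0.57 / √(0.74·0.81) = 0.74
  Scale C (disc): 0.52 / √(0.66·0.81) = 0.71
Smallest convergent = 0.56. Discriminant values: 0.74, 0.71; count ≥ 0.56 → 2.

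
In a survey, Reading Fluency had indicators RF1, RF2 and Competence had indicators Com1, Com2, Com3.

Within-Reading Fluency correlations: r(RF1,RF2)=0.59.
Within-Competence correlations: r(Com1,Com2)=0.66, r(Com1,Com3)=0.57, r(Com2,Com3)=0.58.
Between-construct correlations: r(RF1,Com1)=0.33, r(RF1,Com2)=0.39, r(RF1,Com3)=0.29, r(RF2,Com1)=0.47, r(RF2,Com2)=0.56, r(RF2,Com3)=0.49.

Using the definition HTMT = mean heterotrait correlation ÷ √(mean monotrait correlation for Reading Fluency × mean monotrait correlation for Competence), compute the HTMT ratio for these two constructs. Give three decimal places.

0.707

Mean heterotrait r = 2.53/6 = 0.4217.
Mean within-RF = 0.59/1 = 0.5900; mean within-Com = 1.81/3 = 0.6033.
Geometric mean = √(0.5900 × 0.6033) = 0.5966.
HTMT = 0.4217 / 0.5966 = 0.707.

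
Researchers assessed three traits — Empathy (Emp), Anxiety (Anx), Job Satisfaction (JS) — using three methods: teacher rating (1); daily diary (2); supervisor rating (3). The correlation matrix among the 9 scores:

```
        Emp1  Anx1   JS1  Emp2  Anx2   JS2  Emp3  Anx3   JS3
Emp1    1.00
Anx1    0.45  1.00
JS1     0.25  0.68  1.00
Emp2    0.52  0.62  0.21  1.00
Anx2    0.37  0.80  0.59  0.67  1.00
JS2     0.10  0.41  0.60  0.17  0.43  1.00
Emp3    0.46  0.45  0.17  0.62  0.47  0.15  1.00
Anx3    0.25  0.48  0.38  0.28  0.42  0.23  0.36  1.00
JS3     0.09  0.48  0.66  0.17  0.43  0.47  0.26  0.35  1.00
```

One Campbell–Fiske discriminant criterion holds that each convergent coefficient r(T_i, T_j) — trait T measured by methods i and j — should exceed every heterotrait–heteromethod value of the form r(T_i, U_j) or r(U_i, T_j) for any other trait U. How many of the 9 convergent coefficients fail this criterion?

Each convergent coefficient versus the relevant comparison correlations:
Emp (methods 1·2): 0.52 vs {0.37, 0.62, 0.10, 0.21} → fail.
Emp (methods 1·3): 0.46 vs {0.25, 0.45, 0.09, 0.17} → pass.
Emp (methods 2·3): 0.62 vs {0.28, 0.47, 0.17, 0.15} → pass.
Anx (methods 1·2): 0.80 vs {0.62, 0.37, 0.41, 0.59} → pass.
Anx (methods 1·3): 0.48 vs {0.45, 0.25, 0.48, 0.38} → fail.
Anx (methods 2·3): 0.42 vs {0.47, 0.28, 0.43, 0.23} → fail.
JS (methods 1·2): 0.60 vs {0.21, 0.10, 0.59, 0.41} → pass.
JS (methods 1·3): 0.66 vs {0.17, 0.09, 0.38, 0.48} → pass.
JS (methods 2·3): 0.47 vs {0.15, 0.17, 0.23, 0.43} → pass.
3 of 9 fail.

3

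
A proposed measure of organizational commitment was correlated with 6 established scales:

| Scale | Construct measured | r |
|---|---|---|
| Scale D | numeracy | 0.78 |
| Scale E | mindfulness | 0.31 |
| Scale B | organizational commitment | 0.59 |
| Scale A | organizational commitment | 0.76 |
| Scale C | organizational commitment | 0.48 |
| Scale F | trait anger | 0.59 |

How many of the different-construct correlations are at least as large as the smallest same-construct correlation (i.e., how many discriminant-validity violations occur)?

Convergent (same construct = organizational commitment): Scale B, Scale A, Scale C.
Smallest convergent = 0.48. Discriminant values: 0.78, 0.31, 0.59; count ≥ 0.48 → 2.

2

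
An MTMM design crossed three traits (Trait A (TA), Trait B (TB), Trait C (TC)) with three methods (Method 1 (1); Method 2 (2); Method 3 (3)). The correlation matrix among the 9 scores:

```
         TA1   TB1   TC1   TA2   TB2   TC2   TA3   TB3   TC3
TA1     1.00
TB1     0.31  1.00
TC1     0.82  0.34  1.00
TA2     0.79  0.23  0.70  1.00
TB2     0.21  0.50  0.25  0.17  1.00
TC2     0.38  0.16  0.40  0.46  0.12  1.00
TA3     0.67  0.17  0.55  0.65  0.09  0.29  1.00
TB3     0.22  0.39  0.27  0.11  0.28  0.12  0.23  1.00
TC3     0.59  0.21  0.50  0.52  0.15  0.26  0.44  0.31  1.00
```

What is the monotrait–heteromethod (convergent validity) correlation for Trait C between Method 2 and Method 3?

Same trait (TC), different methods: r(TC2, TC3) = 0.26.

0.26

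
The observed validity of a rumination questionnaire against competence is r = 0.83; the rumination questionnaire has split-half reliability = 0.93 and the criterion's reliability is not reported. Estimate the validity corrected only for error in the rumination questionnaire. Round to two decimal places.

Single correction: r_c = r_obs / √r_xx = 0.83 / √0.93 = 0.83 / 0.9644 ≈ 0.86.

0.86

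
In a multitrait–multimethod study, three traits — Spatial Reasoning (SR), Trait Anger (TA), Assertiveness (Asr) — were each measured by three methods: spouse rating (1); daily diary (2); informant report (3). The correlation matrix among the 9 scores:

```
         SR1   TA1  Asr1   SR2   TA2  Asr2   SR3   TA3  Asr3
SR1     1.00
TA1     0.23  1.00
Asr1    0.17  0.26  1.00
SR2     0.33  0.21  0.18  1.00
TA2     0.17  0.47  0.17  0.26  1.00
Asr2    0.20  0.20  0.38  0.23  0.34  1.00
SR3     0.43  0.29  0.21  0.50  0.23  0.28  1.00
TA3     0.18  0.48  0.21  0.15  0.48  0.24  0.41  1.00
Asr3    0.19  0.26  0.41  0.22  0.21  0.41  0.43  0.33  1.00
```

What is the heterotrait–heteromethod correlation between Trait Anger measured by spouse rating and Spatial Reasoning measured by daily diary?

Different traits and methods: r(TA1, SR2) = 0.21.

0.21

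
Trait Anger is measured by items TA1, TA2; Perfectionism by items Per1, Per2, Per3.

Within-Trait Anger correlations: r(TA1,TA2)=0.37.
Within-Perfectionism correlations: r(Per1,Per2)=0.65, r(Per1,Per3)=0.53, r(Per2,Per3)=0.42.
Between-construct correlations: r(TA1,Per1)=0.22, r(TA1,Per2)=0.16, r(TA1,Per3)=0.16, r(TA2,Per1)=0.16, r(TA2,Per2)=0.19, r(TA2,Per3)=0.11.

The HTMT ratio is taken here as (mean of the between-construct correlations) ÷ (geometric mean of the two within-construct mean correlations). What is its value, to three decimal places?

0.375

Mean between = 1.00/6 = 0.1667.
Mean within-TA = 0.37/1 = 0.3700; mean within-Per = 1.60/3 = 0.5333.
Geometric mean = √(0.3700 × 0.5333) = 0.4442.
HTMT = 0.1667 / 0.4442 = 0.375.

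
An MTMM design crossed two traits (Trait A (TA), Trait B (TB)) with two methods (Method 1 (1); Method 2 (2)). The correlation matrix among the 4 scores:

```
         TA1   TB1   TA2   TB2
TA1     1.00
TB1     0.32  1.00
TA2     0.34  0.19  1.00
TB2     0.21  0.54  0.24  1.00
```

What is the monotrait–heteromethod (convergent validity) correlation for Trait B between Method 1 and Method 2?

0.54

Same trait (TB), different methods: r(TB1, TB2) = 0.54.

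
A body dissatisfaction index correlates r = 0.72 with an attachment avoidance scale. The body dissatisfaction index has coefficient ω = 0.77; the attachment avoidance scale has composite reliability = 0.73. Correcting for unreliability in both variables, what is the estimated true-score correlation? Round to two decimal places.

r_true = r_obs / √(r_xx · r_yy) = 0.72 / √(0.77 × 0.73) = 0.72 / √0.5621 = 0.72 / 0.7497 ≈ 0.96.

0.96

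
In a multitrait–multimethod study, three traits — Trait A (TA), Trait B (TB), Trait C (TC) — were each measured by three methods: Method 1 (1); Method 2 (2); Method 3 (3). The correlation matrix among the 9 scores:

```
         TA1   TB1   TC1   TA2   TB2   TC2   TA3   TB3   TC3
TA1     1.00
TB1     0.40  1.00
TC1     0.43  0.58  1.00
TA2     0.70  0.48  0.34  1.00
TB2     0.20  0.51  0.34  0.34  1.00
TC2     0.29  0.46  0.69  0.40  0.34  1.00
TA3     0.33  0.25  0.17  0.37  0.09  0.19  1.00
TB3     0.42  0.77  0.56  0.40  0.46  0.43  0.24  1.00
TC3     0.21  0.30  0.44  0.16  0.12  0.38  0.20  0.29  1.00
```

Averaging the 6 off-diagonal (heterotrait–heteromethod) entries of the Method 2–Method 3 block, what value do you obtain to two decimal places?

HTHM values (method 2 × method 3): 0.40, 0.16, 0.09, 0.12, 0.19, 0.43; mean = 1.39/6 = 0.23.

0.23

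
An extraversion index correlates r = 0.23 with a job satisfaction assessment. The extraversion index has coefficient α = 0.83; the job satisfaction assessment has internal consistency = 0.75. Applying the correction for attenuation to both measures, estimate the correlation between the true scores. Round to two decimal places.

0.29

r_true = r_obs / √(r_xx · r_yy) = 0.23 / √(0.83 × 0.75) = 0.23 / √0.6225 = 0.23 / 0.7890 ≈ 0.29.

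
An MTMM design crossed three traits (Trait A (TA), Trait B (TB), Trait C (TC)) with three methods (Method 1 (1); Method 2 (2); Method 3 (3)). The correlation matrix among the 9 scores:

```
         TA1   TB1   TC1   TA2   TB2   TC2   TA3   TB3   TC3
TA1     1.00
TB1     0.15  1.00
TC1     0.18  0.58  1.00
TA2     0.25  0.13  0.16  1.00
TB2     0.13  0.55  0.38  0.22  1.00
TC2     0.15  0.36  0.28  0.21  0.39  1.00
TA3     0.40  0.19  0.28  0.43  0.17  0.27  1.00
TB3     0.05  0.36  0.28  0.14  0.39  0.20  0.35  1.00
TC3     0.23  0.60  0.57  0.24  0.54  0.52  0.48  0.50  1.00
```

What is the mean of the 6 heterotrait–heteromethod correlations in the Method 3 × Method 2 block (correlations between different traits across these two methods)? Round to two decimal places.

HTHM values (method 3 × method 2): 0.17, 0.27, 0.14, 0.20, 0.24, 0.54; mean = 1.56/6 = 0.26.

0.26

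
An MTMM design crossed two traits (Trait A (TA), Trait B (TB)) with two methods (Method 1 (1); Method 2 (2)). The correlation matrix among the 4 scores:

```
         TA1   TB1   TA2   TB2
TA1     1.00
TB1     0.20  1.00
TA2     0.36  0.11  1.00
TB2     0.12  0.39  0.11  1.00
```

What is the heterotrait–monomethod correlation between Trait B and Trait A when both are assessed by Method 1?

0.20

Different traits, same method: r(TB1, TA1) = 0.20.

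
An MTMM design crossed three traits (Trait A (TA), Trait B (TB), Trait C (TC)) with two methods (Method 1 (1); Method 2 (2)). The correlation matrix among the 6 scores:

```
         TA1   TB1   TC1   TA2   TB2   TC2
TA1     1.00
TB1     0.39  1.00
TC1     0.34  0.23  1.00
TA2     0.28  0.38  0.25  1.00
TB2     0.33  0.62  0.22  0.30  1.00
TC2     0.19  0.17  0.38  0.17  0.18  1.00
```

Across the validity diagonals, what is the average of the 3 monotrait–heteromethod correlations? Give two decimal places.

0.43

Convergent values: 0.28, 0.62, 0.38; mean = 1.28/3 = 0.43.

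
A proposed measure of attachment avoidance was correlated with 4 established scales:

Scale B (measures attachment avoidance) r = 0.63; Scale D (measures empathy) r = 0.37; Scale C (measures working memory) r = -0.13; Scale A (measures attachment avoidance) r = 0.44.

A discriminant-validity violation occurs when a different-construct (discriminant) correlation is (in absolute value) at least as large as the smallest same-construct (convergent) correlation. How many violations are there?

Convergent (same construct = attachment avoidance): Scale B, Scale A.
Smallest convergent = 0.44. Discriminant |r|: 0.37, 0.13; count ≥ 0.44 → 0.

0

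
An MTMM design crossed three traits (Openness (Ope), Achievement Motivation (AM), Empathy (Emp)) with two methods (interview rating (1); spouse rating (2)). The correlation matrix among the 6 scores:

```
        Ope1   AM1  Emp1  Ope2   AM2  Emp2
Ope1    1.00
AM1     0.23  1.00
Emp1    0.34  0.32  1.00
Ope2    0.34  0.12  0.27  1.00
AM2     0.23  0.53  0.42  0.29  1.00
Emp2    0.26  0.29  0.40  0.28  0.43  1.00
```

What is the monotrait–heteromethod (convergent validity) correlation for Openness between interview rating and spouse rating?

0.34

Same trait (Ope), different methods: r(Ope1, Ope2) = 0.34.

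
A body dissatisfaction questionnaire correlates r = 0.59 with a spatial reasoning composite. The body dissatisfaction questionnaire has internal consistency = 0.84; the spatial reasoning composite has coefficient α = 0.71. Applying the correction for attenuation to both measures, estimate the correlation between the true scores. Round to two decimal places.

r_true = r_obs / √(r_xx · r_yy) = 0.59 / √(0.84 × 0.71) = 0.59 / √0.5964 = 0.59 / 0.7723 ≈ 0.76.

0.76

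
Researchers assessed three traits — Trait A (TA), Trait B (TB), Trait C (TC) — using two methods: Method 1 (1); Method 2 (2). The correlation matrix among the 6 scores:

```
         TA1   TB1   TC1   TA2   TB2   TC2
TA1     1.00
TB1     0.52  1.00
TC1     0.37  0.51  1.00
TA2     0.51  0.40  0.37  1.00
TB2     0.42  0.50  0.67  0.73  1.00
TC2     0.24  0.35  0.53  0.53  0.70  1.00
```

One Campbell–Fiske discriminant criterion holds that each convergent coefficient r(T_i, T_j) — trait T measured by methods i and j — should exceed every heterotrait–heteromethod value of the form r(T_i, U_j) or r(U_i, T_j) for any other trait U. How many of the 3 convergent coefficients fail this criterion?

2

Each convergent coefficient versus the relevant comparison correlations:
TA (methods 1·2): 0.51 vs {0.42, 0.40, 0.24, 0.37} → pass.
TB (methods 1·2): 0.50 vs {0.40, 0.42, 0.35, 0.67} → fail.
TC (methods 1·2): 0.53 vs {0.37, 0.24, 0.67, 0.35} → fail.
2 of 3 fail.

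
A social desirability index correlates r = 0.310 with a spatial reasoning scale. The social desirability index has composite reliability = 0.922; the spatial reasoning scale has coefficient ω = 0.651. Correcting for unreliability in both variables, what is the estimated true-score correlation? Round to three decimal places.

r_true = r_obs / √(r_xx · r_yy) = 0.310 / √(0.922 × 0.651) = 0.310 / √0.600222 = 0.310 / 0.7747 ≈ 0.400.

0.400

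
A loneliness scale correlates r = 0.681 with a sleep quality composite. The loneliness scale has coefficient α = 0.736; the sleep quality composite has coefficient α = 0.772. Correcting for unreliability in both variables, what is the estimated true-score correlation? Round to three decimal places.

0.903

r_true = r_obs / √(r_xx · r_yy) = 0.681 / √(0.736 × 0.772) = 0.681 / √0.568192 = 0.681 / 0.7538 ≈ 0.903.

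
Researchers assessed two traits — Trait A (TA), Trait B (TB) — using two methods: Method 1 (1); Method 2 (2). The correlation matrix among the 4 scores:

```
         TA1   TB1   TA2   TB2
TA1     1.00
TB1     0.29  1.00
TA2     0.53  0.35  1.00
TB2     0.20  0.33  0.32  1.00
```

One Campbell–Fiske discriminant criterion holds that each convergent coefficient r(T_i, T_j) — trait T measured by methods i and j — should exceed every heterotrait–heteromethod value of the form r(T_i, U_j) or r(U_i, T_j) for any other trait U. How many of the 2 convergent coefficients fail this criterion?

Each convergent coefficient versus the relevant comparison correlations:
TA (methods 1·2): 0.53 vs {0.20, 0.35} → pass.
TB (methods 1·2): 0.33 vs {0.35, 0.20} → fail.
1 of 2 fail.

1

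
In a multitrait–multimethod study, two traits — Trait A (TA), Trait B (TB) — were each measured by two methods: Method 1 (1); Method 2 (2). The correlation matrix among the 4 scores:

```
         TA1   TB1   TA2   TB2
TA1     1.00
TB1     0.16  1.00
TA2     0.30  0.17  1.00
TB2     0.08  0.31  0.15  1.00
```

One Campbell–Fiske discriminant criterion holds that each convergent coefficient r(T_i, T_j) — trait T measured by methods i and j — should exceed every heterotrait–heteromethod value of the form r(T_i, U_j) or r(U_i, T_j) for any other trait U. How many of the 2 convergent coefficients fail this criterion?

Convergent coefficients and their comparison sets:
TA (methods 1·2): 0.30 vs {0.08, 0.17} → pass.
TB (methods 1·2): 0.31 vs {0.17, 0.08} → pass.
0 of 2 fail.

0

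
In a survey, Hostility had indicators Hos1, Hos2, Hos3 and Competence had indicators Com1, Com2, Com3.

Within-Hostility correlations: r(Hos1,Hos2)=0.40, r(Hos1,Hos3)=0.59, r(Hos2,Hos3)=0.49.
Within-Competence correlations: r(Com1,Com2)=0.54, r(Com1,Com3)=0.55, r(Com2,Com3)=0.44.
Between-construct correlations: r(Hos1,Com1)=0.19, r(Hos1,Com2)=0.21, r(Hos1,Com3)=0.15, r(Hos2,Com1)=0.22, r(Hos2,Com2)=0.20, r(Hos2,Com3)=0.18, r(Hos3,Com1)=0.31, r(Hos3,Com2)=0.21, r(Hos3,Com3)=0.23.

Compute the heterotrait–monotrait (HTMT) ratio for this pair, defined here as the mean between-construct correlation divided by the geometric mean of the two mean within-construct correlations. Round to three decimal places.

0.421

Mean between = 1.90/9 = 0.2111.
Mean within-Hos = 1.48/3 = 0.4933; mean within-Com = 1.53/3 = 0.5100.
Geometric mean = √(0.4933 × 0.5100) = 0.5016.
HTMT = 0.2111 / 0.5016 = 0.421.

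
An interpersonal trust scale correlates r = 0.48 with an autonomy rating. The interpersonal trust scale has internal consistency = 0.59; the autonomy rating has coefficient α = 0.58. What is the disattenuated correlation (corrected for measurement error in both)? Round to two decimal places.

0.82

r_true = r_obs / √(r_xx · r_yy) = 0.48 / √(0.59 × 0.58) = 0.48 / √0.3422 = 0.48 / 0.5850 ≈ 0.82.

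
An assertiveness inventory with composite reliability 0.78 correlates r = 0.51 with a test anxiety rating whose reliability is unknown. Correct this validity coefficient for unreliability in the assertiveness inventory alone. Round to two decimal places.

0.58

Single correction: r_c = r_obs / √r_xx = 0.51 / √0.78 = 0.51 / 0.8832 ≈ 0.58.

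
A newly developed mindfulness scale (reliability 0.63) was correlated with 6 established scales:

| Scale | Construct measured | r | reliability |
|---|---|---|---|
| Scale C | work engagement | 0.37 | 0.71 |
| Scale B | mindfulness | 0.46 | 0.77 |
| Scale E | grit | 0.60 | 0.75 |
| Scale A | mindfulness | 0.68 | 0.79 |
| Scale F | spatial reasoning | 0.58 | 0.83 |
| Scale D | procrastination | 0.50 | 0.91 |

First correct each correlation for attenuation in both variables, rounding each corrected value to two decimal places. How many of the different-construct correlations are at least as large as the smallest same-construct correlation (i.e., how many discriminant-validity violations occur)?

3

Disattenuated r (r / √(r_scale · r_new)):
  Scale C (disc): 0.37 / √(0.71·0.63) = 0.55
  Scale B (conv): 0.46 / √(0.77·0.63) = 0.66
  Scale E (disc): 0.60 / √(0.75·0.63) = 0.87
  Scale A (conv): 0.68 / √(0.79·0.63) = 0.96
  Scale F (disc): 0.58 / √(0.83·0.63) = 0.80
  Scale D (disc): 0.50 / √(0.91·0.63) = 0.66
Smallest convergent = 0.66. Discriminant values: 0.55, 0.87, 0.80, 0.66; count ≥ 0.66 → 3.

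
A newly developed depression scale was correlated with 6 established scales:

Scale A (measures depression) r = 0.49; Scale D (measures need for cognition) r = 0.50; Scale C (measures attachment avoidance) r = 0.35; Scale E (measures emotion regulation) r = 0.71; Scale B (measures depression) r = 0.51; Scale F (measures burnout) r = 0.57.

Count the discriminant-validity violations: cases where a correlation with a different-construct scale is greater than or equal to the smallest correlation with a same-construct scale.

3

Convergent (same construct = depression): Scale A, Scale B.
Smallest convergent = 0.49. Discriminant values: 0.50, 0.35, 0.71, 0.57; count ≥ 0.49 → 3.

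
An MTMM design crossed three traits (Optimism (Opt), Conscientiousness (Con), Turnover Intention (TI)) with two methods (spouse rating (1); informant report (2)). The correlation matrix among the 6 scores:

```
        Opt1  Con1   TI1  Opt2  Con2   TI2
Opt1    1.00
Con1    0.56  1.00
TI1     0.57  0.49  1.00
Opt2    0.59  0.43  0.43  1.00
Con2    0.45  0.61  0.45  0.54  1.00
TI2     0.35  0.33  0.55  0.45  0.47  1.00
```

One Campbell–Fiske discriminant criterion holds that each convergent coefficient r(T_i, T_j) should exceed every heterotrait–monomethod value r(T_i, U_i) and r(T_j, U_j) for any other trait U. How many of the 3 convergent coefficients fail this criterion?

Each convergent coefficient versus the relevant comparison correlations:
Opt (methods 1·2): 0.59 vs {0.56, 0.54, 0.57, 0.45} → pass.
Con (methods 1·2): 0.61 vs {0.56, 0.54, 0.49, 0.47} → pass.
TI (methods 1·2): 0.55 vs {0.57, 0.45, 0.49, 0.47} → fail.
1 of 3 fail.

1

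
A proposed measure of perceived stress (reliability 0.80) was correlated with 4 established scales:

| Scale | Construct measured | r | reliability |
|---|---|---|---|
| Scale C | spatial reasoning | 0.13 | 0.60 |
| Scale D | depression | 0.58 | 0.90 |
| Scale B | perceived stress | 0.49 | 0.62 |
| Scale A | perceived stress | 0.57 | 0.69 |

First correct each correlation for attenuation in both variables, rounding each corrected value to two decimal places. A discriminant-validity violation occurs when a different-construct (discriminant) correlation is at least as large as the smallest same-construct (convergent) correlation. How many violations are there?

0

Disattenuated r (r / √(r_scale · r_new)):
  Scale C (disc): 0.13 / √(0.60·0.80) = 0.19
  Scale D (disc): 0.58 / √(0.90·0.80) = 0.68
  Scale B (conv): 0.49 / √(0.62·0.80) = 0.70
  Scale A (conv): 0.57 / √(0.69·0.80) = 0.77
Smallest convergent = 0.70. Discriminant values: 0.19, 0.68; count ≥ 0.70 → 0.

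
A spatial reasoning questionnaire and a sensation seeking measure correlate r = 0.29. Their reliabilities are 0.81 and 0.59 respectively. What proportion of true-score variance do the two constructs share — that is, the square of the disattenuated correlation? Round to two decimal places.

Disattenuated r = 0.29 / √(0.81 × 0.59) = 0.29 / 0.6913 = 0.4195.
Shared true-score variance = 0.4195² = 0.1760 ≈ 0.18.

0.18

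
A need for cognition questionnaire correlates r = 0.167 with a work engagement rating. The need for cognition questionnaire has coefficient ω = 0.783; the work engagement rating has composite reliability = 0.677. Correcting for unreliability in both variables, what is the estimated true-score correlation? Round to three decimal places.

0.229

r_true = r_obs / √(r_xx · r_yy) = 0.167 / √(0.783 × 0.677) = 0.167 / √0.530091 = 0.167 / 0.7281 ≈ 0.229.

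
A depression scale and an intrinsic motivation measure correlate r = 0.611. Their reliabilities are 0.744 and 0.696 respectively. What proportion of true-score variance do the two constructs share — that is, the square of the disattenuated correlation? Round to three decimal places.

Disattenuated r = 0.611 / √(0.744 × 0.696) = 0.611 / 0.7196 = 0.8491.
Shared true-score variance = 0.8491² = 0.7210 ≈ 0.721.

0.721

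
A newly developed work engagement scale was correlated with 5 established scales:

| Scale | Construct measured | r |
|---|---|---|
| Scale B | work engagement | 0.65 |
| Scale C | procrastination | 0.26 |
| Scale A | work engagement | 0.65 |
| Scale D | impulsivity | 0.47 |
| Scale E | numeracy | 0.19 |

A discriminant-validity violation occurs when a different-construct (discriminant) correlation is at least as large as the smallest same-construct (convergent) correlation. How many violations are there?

0

Convergent (same construct = work engagement): Scale B, Scale A.
Smallest convergent = 0.65. Discriminant values: 0.26, 0.47, 0.19; count ≥ 0.65 → 0.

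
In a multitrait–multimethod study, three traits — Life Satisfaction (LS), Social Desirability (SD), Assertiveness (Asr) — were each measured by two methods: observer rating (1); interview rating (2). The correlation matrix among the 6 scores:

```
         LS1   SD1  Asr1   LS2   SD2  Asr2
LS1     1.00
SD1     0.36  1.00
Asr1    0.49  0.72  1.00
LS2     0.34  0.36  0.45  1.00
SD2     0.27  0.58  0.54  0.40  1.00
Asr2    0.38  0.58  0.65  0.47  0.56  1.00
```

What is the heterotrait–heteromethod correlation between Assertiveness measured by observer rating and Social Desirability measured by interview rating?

Different traits and methods: r(Asr1, SD2) = 0.54.

0.54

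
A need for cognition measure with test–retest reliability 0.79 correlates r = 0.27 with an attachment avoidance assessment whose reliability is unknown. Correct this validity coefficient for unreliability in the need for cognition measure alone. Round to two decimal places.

Single correction: r_c = r_obs / √r_xx = 0.27 / √0.79 = 0.27 / 0.8888 ≈ 0.30.

0.30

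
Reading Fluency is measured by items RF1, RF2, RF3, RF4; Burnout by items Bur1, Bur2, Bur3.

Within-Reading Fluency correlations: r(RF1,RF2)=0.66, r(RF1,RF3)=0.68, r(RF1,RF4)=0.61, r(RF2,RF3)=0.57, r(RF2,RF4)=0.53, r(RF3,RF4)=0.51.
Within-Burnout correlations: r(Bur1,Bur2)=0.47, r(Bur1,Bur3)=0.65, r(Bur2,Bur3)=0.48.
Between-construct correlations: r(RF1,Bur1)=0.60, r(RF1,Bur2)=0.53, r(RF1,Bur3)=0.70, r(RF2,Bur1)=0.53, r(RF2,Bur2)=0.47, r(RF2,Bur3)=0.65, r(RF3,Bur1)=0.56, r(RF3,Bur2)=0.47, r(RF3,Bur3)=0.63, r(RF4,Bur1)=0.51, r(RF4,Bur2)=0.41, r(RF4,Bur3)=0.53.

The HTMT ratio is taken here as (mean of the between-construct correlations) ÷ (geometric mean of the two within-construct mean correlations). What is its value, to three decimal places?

Mean heterotrait r = 6.59/12 = 0.5492.
Mean within-RF = 3.56/6 = 0.5933; mean within-Bur = 1.60/3 = 0.5333.
Geometric mean = √(0.5933 × 0.5333) = 0.5625.
HTMT = 0.5492 / 0.5625 = 0.976.

0.976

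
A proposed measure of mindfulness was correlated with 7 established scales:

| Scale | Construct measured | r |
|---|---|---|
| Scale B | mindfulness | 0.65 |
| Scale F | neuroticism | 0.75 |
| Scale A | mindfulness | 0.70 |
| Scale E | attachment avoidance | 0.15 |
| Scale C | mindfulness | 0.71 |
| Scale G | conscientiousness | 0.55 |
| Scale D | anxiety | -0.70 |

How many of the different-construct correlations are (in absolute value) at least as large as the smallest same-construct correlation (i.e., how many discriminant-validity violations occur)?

Convergent (same construct = mindfulness): Scale B, Scale A, Scale C.
Smallest convergent = 0.65. Discriminant |r|: 0.75, 0.15, 0.55, 0.70; count ≥ 0.65 → 2.

2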